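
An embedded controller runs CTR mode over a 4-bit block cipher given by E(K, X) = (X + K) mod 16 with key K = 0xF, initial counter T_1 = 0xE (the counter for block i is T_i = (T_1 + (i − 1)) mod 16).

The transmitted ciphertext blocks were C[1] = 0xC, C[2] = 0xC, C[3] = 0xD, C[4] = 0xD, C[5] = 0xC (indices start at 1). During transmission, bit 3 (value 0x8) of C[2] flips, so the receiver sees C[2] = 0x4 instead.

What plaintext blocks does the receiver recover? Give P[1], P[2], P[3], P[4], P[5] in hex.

CTR decryption: S_i = E(K, T_i) where T_i is the counter for block i; P_i = C_i ⊕ S_i.
Only C[2] changed, to 0x4. In CTR, a change in C_i flips the same bit in P_i only; the keystream is unaffected. Decrypting the received ciphertext:
P[1]: T = 0xE, S = E(K, T) = 0xD; 0xC ⊕ 0xD = 0x1.
P[2]: T = 0xF, S = E(K, T) = 0xE; 0x4 ⊕ 0xE = 0xA.
P[3]: T = 0x0, S = E(K, T) = 0xF; 0xD ⊕ 0xF = 0x2.
P[4]: T = 0x1, S = E(K, T) = 0x0; 0xD ⊕ 0x0 = 0xD.
P[5]: T = 0x2, S = E(K, T) = 0x1; 0xC ⊕ 0x1 = 0xD.
Blocks that differ from the original plaintext: P[2].

P[1] = 0x1, P[2] = 0xA, P[3] = 0x2, P[4] = 0xD, P[5] = 0xD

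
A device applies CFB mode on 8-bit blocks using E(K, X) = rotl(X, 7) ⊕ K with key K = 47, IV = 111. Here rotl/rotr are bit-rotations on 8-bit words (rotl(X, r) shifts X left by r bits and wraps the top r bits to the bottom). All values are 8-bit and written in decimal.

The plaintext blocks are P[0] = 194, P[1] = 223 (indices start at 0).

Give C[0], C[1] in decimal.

CFB encryption: C_i = P_i ⊕ E(K, C_{i−1}), with C_{−1} = IV.
C[0]: E(K, 111) = 152; 194 ⊕ 152 = 90.
C[1]: E(K, 90) = 2; 223 ⊕ 2 = 221.

C[0] = 90, C[1] = 221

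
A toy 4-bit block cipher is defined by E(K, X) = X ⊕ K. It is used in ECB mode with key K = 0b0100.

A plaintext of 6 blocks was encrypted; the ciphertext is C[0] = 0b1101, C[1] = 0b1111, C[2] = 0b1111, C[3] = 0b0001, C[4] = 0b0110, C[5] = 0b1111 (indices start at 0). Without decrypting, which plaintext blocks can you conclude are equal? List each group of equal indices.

ECB encrypts each block independently with the same key, so equal ciphertext blocks imply equal plaintext blocks.
C[1] = C[2] = C[5] = 0b1111, so P[1] = P[2] = P[5].

P[1] = P[2] = P[5]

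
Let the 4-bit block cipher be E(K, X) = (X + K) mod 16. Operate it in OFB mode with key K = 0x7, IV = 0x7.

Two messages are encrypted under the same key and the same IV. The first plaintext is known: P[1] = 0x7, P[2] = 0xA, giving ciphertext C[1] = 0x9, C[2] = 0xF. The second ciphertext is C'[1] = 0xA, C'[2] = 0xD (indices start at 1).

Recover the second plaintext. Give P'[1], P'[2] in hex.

In OFB with a reused IV, both messages share the same keystream S_i, so C_i ⊕ C'_i = P_i ⊕ P'_i and thus P'_i = P_i ⊕ C_i ⊕ C'_i.
P'[1]: 0x7 ⊕ 0x9 ⊕ 0xA = 0x4.
P'[2]: 0xA ⊕ 0xF ⊕ 0xD = 0x8.

P'[1] = 0x4, P'[2] = 0x8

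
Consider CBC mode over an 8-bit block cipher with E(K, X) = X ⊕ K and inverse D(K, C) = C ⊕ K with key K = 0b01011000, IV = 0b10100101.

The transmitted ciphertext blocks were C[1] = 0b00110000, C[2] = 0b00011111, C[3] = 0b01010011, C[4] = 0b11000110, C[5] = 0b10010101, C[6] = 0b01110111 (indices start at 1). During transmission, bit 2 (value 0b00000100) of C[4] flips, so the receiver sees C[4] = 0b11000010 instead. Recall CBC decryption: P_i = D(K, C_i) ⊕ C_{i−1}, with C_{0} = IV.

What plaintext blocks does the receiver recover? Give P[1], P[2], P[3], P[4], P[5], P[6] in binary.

P[1] = 0b11001101, P[2] = 0b01110111, P[3] = 0b00010100, P[4] = 0b11001001, P[5] = 0b00001111, P[6] = 0b10111010

Only C[4] changed, to 0b11000010. In CBC, a change in C_i garbles P_i and flips the same bit in P_{i+1}. Decrypting the received ciphertext:
P[1]: D(K, 0b00110000) = 0b01101000; 0b01101000 ⊕ 0b10100101 = 0b11001101.
P[2]: D(K, 0b00011111) = 0b01000111; 0b01000111 ⊕ 0b00110000 = 0b01110111.
P[3]: D(K, 0b01010011) = 0b00001011; 0b00001011 ⊕ 0b00011111 = 0b00010100.
P[4]: D(K, 0b11000010) = 0b10011010; 0b10011010 ⊕ 0b01010011 = 0b11001001.
P[5]: D(K, 0b10010101) = 0b11001101; 0b11001101 ⊕ 0b11000010 = 0b00001111.
P[6]: D(K, 0b01110111) = 0b00101111; 0b00101111 ⊕ 0b10010101 = 0b10111010.
Blocks that differ from the original plaintext: P[4], P[5].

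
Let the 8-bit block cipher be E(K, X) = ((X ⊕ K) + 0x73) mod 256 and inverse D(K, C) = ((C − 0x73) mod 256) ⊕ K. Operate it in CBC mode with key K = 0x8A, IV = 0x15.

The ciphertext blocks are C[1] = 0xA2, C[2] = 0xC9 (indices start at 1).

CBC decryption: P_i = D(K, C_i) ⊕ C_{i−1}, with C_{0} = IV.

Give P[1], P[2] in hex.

P[1]: D(K, 0xA2) = 0xA5; 0xA5 ⊕ 0x15 = 0xB0.
P[2]: D(K, 0xC9) = 0xDC; 0xDC ⊕ 0xA2 = 0x7E.

P[1] = 0xB0, P[2] = 0x7E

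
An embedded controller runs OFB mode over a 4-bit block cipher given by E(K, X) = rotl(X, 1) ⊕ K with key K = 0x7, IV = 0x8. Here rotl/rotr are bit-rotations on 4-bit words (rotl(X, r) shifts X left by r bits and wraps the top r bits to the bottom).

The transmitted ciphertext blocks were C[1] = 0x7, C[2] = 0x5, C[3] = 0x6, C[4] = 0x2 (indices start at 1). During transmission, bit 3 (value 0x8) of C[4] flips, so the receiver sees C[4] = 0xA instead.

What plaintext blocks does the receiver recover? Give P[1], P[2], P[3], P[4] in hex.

OFB decryption: S_i = E(K, S_{i−1}) with S_{0} = IV; P_i = C_i ⊕ S_i.
Only C[4] changed, to 0xA. In OFB, a change in C_i flips the same bit in P_i only; the keystream is unaffected. Decrypting the received ciphertext:
P[1]: S = E(K, 0x8) = 0x6; 0x7 ⊕ 0x6 = 0x1.
P[2]: S = E(K, 0x6) = 0xB; 0x5 ⊕ 0xB = 0xE.
P[3]: S = E(K, 0xB) = 0x0; 0x6 ⊕ 0x0 = 0x6.
P[4]: S = E(K, 0x0) = 0x7; 0xA ⊕ 0x7 = 0xD.
Blocks that differ from the original plaintext: P[4].

P[1] = 0x1, P[2] = 0xE, P[3] = 0x6, P[4] = 0xD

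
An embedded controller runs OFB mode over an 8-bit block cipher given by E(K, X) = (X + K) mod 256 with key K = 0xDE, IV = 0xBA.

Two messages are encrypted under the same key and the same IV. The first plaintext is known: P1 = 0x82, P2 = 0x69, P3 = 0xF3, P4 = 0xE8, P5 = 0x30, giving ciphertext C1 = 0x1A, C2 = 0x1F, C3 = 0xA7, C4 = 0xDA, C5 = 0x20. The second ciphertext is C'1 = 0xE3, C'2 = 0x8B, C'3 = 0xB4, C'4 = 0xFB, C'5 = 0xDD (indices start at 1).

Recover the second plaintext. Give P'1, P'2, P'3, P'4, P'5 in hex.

P'1 = 0x7B, P'2 = 0xFD, P'3 = 0xE0, P'4 = 0xC9, P'5 = 0xCD

In OFB with a reused IV, both messages share the same keystream S_i, so C_i ⊕ C'_i = P_i ⊕ P'_i and thus P'_i = P_i ⊕ C_i ⊕ C'_i.
P'1: 0x82 ⊕ 0x1A ⊕ 0xE3 = 0x7B.
P'2: 0x69 ⊕ 0x1F ⊕ 0x8B = 0xFD.
P'3: 0xF3 ⊕ 0xA7 ⊕ 0xB4 = 0xE0.
P'4: 0xE8 ⊕ 0xDA ⊕ 0xFB = 0xC9.
P'5: 0x30 ⊕ 0x20 ⊕ 0xDD = 0xCD.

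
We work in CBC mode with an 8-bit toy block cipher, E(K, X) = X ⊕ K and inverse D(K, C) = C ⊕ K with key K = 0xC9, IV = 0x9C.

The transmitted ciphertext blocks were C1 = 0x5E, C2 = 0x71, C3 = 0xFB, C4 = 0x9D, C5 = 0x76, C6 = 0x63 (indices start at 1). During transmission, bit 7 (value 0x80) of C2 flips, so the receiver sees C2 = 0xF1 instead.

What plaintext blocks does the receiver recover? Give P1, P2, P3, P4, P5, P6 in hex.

CBC decryption: P_i = D(K, C_i) ⊕ C_{i−1}, with C_{0} = IV.
Only C2 changed, to 0xF1. In CBC, a change in C_i garbles P_i and flips the same bit in P_{i+1}. Decrypting the received ciphertext:
P1: D(K, 0x5E) = 0x97; 0x97 ⊕ 0x9C = 0x0B.
P2: D(K, 0xF1) = 0x38; 0x38 ⊕ 0x5E = 0x66.
P3: D(K, 0xFB) = 0x32; 0x32 ⊕ 0xF1 = 0xC3.
P4: D(K, 0x9D) = 0x54; 0x54 ⊕ 0xFB = 0xAF.
P5: D(K, 0x76) = 0xBF; 0xBF ⊕ 0x9D = 0x22.
P6: D(K, 0x63) = 0xAA; 0xAA ⊕ 0x76 = 0xDC.
Blocks that differ from the original plaintext: P2, P3.

P1 = 0x0B, P2 = 0x66, P3 = 0xC3, P4 = 0xAF, P5 = 0x22, P6 = 0xDC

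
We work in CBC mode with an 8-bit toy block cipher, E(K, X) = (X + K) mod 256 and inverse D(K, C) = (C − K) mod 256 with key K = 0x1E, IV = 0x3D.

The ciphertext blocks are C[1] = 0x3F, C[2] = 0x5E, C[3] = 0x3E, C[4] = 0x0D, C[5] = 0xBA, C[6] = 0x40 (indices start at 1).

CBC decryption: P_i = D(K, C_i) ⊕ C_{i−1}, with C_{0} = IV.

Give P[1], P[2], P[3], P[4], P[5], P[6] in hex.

P[1] = 0x1C, P[2] = 0x7F, P[3] = 0x7E, P[4] = 0xD1, P[5] = 0x91, P[6] = 0x98

P[1]: D(K, 0x3F) = 0x21; 0x21 ⊕ 0x3D = 0x1C.
P[2]: D(K, 0x5E) = 0x40; 0x40 ⊕ 0x3F = 0x7F.
P[3]: D(K, 0x3E) = 0x20; 0x20 ⊕ 0x5E = 0x7E.
P[4]: D(K, 0x0D) = 0xEF; 0xEF ⊕ 0x3E = 0xD1.
P[5]: D(K, 0xBA) = 0x9C; 0x9C ⊕ 0x0D = 0x91.
P[6]: D(K, 0x40) = 0x22; 0x22 ⊕ 0xBA = 0x98.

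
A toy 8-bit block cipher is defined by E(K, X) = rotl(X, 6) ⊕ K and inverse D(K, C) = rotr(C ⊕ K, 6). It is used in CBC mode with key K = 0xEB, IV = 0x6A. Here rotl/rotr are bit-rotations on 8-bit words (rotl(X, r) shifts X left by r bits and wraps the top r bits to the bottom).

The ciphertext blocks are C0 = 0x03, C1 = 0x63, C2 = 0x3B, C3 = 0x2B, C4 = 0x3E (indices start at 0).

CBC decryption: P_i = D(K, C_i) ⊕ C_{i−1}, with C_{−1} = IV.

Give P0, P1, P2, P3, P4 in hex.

P0: D(K, 0x03) = 0xA3; 0xA3 ⊕ 0x6A = 0xC9.
P1: D(K, 0x63) = 0x22; 0x22 ⊕ 0x03 = 0x21.
P2: D(K, 0x3B) = 0x43; 0x43 ⊕ 0x63 = 0x20.
P3: D(K, 0x2B) = 0x03; 0x03 ⊕ 0x3B = 0x38.
P4: D(K, 0x3E) = 0x57; 0x57 ⊕ 0x2B = 0x7C.

P0 = 0xC9, P1 = 0x21, P2 = 0x20, P3 = 0x38, P4 = 0x7C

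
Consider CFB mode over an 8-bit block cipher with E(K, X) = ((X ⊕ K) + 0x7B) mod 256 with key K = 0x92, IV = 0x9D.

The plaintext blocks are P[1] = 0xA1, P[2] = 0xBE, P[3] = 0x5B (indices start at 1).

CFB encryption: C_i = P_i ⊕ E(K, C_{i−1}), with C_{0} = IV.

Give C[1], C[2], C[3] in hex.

C[1] = 0x2B, C[2] = 0x8A, C[3] = 0xC8

C[1]: E(K, 0x9D) = 0x8A; 0xA1 ⊕ 0x8A = 0x2B.
C[2]: E(K, 0x2B) = 0x34; 0xBE ⊕ 0x34 = 0x8A.
C[3]: E(K, 0x8A) = 0x93; 0x5B ⊕ 0x93 = 0xC8.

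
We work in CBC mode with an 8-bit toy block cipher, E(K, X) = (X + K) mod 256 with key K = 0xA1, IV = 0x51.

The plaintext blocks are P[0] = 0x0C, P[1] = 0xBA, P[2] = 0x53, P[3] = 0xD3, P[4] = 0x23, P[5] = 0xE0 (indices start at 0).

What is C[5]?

C[5] = 0xE8

CBC encryption: C_i = E(K, P_i ⊕ C_{i−1}), with C_{−1} = IV.
C[0]: P[0] ⊕ 0x51 = 0x5D; E(K, 0x5D) = 0xFE.
C[1]: P[1] ⊕ 0xFE = 0x44; E(K, 0x44) = 0xE5.
C[2]: P[2] ⊕ 0xE5 = 0xB6; E(K, 0xB6) = 0x57.
C[3]: P[3] ⊕ 0x57 = 0x84; E(K, 0x84) = 0x25.
C[4]: P[4] ⊕ 0x25 = 0x06; E(K, 0x06) = 0xA7.
C[5]: P[5] ⊕ 0xA7 = 0x47; E(K, 0x47) = 0xE8.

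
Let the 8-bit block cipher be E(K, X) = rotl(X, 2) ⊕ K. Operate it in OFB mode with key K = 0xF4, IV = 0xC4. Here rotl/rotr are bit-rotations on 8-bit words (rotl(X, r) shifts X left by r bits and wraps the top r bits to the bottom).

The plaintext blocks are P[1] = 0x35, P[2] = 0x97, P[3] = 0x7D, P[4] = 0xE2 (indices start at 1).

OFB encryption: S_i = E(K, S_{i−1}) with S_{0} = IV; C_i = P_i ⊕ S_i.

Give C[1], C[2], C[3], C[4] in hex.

C[1] = 0xD2, C[2] = 0xFC, C[3] = 0x24, C[4] = 0x73

C[1]: S = E(K, 0xC4) = 0xE7; 0x35 ⊕ 0xE7 = 0xD2.
C[2]: S = E(K, 0xE7) = 0x6B; 0x97 ⊕ 0x6B = 0xFC.
C[3]: S = E(K, 0x6B) = 0x59; 0x7D ⊕ 0x59 = 0x24.
C[4]: S = E(K, 0x59) = 0x91; 0xE2 ⊕ 0x91 = 0x73.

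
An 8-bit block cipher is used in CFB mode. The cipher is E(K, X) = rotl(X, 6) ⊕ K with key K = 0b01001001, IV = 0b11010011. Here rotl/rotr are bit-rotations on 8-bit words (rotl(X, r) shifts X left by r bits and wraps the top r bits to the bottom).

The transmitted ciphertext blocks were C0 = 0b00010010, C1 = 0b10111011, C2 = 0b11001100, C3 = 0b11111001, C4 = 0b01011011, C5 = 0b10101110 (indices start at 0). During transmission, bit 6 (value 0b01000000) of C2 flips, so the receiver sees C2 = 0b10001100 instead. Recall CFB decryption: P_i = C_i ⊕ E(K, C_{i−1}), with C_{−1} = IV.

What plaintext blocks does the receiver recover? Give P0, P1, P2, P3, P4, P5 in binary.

Only C2 changed, to 0b10001100. In CFB, a change in C_i flips the same bit in P_i and garbles P_{i+1}. Decrypting the received ciphertext:
P0: E(K, 0b11010011) = 0b10111101; 0b00010010 ⊕ 0b10111101 = 0b10101111.
P1: E(K, 0b00010010) = 0b11001101; 0b10111011 ⊕ 0b11001101 = 0b01110110.
P2: E(K, 0b10111011) = 0b10100111; 0b10001100 ⊕ 0b10100111 = 0b00101011.
P3: E(K, 0b10001100) = 0b01101010; 0b11111001 ⊕ 0b01101010 = 0b10010011.
P4: E(K, 0b11111001) = 0b00110111; 0b01011011 ⊕ 0b00110111 = 0b01101100.
P5: E(K, 0b01011011) = 0b10011111; 0b10101110 ⊕ 0b10011111 = 0b00110001.
Blocks that differ from the original plaintext: P2, P3.

P0 = 0b10101111, P1 = 0b01110110, P2 = 0b00101011, P3 = 0b10010011, P4 = 0b01101100, P5 = 0b00110001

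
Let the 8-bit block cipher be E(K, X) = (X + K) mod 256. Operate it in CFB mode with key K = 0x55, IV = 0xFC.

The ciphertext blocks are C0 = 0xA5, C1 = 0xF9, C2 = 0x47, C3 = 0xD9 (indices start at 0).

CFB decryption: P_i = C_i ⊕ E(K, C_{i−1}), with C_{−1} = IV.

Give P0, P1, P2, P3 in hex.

P0 = 0xF4, P1 = 0x03, P2 = 0x09, P3 = 0x45

P0: E(K, 0xFC) = 0x51; 0xA5 ⊕ 0x51 = 0xF4.
P1: E(K, 0xA5) = 0xFA; 0xF9 ⊕ 0xFA = 0x03.
P2: E(K, 0xF9) = 0x4E; 0x47 ⊕ 0x4E = 0x09.
P3: E(K, 0x47) = 0x9C; 0xD9 ⊕ 0x9C = 0x45.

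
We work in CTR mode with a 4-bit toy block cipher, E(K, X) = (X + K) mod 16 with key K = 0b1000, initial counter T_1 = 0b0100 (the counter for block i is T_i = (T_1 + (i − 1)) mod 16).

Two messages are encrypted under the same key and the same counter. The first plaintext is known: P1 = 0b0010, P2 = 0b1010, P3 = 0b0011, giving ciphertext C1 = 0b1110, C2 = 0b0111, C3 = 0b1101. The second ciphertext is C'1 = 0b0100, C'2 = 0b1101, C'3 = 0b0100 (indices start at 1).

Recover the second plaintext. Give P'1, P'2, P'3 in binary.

In CTR with a reused counter, both messages share the same keystream S_i, so C_i ⊕ C'_i = P_i ⊕ P'_i and thus P'_i = P_i ⊕ C_i ⊕ C'_i.
P'1: 0b0010 ⊕ 0b1110 ⊕ 0b0100 = 0b1000.
P'2: 0b1010 ⊕ 0b0111 ⊕ 0b1101 = 0b0000.
P'3: 0b0011 ⊕ 0b1101 ⊕ 0b0100 = 0b1010.

P'1 = 0b1000, P'2 = 0b0000, P'3 = 0b1010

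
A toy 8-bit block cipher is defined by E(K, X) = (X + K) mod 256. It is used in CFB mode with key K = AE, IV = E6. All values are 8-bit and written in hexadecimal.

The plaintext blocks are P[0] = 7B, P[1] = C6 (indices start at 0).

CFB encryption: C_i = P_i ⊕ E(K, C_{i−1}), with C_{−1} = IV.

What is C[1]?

C[0]: E(K, E6) = 94; 7B ⊕ 94 = EF.
C[1]: E(K, EF) = 9D; C6 ⊕ 9D = 5B.

C[1] = 5B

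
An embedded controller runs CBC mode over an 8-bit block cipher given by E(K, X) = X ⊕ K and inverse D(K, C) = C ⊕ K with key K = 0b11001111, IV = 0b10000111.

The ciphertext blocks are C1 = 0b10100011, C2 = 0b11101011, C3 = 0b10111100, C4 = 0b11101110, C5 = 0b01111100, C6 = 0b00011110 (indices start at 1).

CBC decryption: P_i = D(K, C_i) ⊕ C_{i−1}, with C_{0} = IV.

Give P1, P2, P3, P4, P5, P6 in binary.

P1 = 0b11101011, P2 = 0b10000111, P3 = 0b10011000, P4 = 0b10011101, P5 = 0b01011101, P6 = 0b10101101

P1: D(K, 0b10100011) = 0b01101100; 0b01101100 ⊕ 0b10000111 = 0b11101011.
P2: D(K, 0b11101011) = 0b00100100; 0b00100100 ⊕ 0b10100011 = 0b10000111.
P3: D(K, 0b10111100) = 0b01110011; 0b01110011 ⊕ 0b11101011 = 0b10011000.
P4: D(K, 0b11101110) = 0b00100001; 0b00100001 ⊕ 0b10111100 = 0b10011101.
P5: D(K, 0b01111100) = 0b10110011; 0b10110011 ⊕ 0b11101110 = 0b01011101.
P6: D(K, 0b00011110) = 0b11010001; 0b11010001 ⊕ 0b01111100 = 0b10101101.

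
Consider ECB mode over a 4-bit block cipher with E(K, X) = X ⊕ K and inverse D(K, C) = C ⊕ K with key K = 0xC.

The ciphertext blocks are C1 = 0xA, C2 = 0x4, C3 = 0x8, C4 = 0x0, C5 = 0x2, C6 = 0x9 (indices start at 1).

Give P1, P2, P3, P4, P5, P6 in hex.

P1 = 0x6, P2 = 0x8, P3 = 0x4, P4 = 0xC, P5 = 0xE, P6 = 0x5

ECB decryption: P_i = D(K, C_i).
P1: D(K, 0xA) = 0x6.
P2: D(K, 0x4) = 0x8.
P3: D(K, 0x8) = 0x4.
P4: D(K, 0x0) = 0xC.
P5: D(K, 0x2) = 0xE.
P6: D(K, 0x9) = 0x5.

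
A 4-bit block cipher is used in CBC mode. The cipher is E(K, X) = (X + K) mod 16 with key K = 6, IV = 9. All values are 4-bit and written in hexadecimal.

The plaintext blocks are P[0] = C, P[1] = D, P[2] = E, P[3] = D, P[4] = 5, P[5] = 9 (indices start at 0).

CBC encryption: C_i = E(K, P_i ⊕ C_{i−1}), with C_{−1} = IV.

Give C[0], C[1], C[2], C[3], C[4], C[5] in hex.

C[0] = B, C[1] = C, C[2] = 8, C[3] = B, C[4] = 4, C[5] = 3

C[0]: P[0] ⊕ 9 = 5; E(K, 5) = B.
C[1]: P[1] ⊕ B = 6; E(K, 6) = C.
C[2]: P[2] ⊕ C = 2; E(K, 2) = 8.
C[3]: P[3] ⊕ 8 = 5; E(K, 5) = B.
C[4]: P[4] ⊕ B = E; E(K, E) = 4.
C[5]: P[5] ⊕ 4 = D; E(K, D) = 3.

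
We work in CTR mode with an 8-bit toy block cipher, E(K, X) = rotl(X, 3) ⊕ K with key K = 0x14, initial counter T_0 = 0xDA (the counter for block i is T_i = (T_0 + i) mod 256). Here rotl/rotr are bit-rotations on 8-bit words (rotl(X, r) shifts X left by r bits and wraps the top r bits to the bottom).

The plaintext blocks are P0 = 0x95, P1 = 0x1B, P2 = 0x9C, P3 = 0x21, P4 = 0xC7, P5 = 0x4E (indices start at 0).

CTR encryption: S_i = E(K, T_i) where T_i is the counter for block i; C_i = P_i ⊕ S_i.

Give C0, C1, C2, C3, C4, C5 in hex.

C0 = 0x57, C1 = 0xD1, C2 = 0x6E, C3 = 0xDB, C4 = 0x25, C5 = 0xA4

C0: T = 0xDA, S = E(K, T) = 0xC2; 0x95 ⊕ 0xC2 = 0x57.
C1: T = 0xDB, S = E(K, T) = 0xCA; 0x1B ⊕ 0xCA = 0xD1.
C2: T = 0xDC, S = E(K, T) = 0xF2; 0x9C ⊕ 0xF2 = 0x6E.
C3: T = 0xDD, S = E(K, T) = 0xFA; 0x21 ⊕ 0xFA = 0xDB.
C4: T = 0xDE, S = E(K, T) = 0xE2; 0xC7 ⊕ 0xE2 = 0x25.
C5: T = 0xDF, S = E(K, T) = 0xEA; 0x4E ⊕ 0xEA = 0xA4.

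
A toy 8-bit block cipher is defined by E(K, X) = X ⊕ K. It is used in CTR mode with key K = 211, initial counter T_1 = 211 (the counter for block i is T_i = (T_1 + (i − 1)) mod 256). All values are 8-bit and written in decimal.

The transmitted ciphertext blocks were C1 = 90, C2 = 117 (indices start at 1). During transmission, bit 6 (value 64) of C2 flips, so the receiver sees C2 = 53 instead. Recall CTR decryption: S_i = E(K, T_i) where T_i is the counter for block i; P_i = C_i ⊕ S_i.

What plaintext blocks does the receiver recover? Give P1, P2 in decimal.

P1 = 90, P2 = 50

Only C2 changed, to 53. In CTR, a change in C_i flips the same bit in P_i only; the keystream is unaffected. Decrypting the received ciphertext:
P1: T = 211, S = E(K, T) = 0; 90 ⊕ 0 = 90.
P2: T = 212, S = E(K, T) = 7; 53 ⊕ 7 = 50.
Blocks that differ from the original plaintext: P2.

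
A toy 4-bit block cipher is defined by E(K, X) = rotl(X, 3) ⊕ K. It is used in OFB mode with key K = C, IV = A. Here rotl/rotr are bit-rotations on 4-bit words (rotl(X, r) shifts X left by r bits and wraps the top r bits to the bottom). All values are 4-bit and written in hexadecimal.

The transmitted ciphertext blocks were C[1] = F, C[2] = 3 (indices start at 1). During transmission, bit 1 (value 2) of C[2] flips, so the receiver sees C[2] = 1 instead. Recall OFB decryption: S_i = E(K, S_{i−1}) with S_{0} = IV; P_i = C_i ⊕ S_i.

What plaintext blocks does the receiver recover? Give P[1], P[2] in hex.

Only C[2] changed, to 1. In OFB, a change in C_i flips the same bit in P_i only; the keystream is unaffected. Decrypting the received ciphertext:
P[1]: S = E(K, A) = 9; F ⊕ 9 = 6.
P[2]: S = E(K, 9) = 0; 1 ⊕ 0 = 1.
Blocks that differ from the original plaintext: P[2].

P[1] = 6, P[2] = 1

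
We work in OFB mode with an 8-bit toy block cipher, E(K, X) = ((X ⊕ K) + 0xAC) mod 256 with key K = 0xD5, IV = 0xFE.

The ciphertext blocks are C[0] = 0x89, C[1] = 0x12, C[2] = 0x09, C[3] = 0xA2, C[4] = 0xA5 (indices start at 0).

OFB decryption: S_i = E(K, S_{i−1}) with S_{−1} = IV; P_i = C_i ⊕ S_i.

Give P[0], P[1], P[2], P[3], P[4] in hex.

P[0]: S = E(K, 0xFE) = 0xD7; 0x89 ⊕ 0xD7 = 0x5E.
P[1]: S = E(K, 0xD7) = 0xAE; 0x12 ⊕ 0xAE = 0xBC.
P[2]: S = E(K, 0xAE) = 0x27; 0x09 ⊕ 0x27 = 0x2E.
P[3]: S = E(K, 0x27) = 0x9E; 0xA2 ⊕ 0x9E = 0x3C.
P[4]: S = E(K, 0x9E) = 0xF7; 0xA5 ⊕ 0xF7 = 0x52.

P[0] = 0x5E, P[1] = 0xBC, P[2] = 0x2E, P[3] = 0x3C, P[4] = 0x52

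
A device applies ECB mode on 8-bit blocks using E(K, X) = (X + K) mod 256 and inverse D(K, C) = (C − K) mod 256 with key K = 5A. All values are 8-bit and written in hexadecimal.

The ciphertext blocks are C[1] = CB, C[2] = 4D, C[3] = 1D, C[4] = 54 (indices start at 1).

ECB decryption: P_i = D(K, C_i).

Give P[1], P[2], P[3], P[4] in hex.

P[1]: D(K, CB) = 71.
P[2]: D(K, 4D) = F3.
P[3]: D(K, 1D) = C3.
P[4]: D(K, 54) = FA.

P[1] = 71, P[2] = F3, P[3] = C3, P[4] = FA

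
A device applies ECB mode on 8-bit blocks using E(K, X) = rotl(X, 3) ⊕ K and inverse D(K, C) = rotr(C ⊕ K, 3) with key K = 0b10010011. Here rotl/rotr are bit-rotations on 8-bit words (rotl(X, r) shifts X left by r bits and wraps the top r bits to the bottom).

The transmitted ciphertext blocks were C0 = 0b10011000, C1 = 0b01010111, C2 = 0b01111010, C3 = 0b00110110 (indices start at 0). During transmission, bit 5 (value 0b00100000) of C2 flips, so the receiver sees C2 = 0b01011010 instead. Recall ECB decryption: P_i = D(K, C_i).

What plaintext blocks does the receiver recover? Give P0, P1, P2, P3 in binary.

Only C2 changed, to 0b01011010. In ECB, a change in C_i affects only P_i. Decrypting the received ciphertext:
P0: D(K, 0b10011000) = 0b01100001.
P1: D(K, 0b01010111) = 0b10011000.
P2: D(K, 0b01011010) = 0b00111001.
P3: D(K, 0b00110110) = 0b10110100.
Blocks that differ from the original plaintext: P2.

P0 = 0b01100001, P1 = 0b10011000, P2 = 0b00111001, P3 = 0b10110100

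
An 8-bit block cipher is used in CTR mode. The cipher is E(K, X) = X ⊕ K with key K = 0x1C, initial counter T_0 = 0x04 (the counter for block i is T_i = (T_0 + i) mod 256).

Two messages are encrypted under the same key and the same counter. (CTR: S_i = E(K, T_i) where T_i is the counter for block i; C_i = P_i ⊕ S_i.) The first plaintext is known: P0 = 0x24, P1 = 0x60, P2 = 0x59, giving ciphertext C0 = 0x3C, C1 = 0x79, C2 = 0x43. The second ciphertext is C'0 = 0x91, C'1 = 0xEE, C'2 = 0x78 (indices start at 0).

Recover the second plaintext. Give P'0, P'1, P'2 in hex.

In CTR with a reused counter, both messages share the same keystream S_i, so C_i ⊕ C'_i = P_i ⊕ P'_i and thus P'_i = P_i ⊕ C_i ⊕ C'_i.
P'0: 0x24 ⊕ 0x3C ⊕ 0x91 = 0x89.
P'1: 0x60 ⊕ 0x79 ⊕ 0xEE = 0xF7.
P'2: 0x59 ⊕ 0x43 ⊕ 0x78 = 0x62.

P'0 = 0x89, P'1 = 0xF7, P'2 = 0x62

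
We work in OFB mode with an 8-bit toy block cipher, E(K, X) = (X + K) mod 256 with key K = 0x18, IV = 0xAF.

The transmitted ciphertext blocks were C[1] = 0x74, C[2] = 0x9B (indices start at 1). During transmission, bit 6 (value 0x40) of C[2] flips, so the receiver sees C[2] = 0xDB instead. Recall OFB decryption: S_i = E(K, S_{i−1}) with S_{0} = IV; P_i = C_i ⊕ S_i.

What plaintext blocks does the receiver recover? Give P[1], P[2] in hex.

P[1] = 0xB3, P[2] = 0x04

Only C[2] changed, to 0xDB. In OFB, a change in C_i flips the same bit in P_i only; the keystream is unaffected. Decrypting the received ciphertext:
P[1]: S = E(K, 0xAF) = 0xC7; 0x74 ⊕ 0xC7 = 0xB3.
P[2]: S = E(K, 0xC7) = 0xDF; 0xDB ⊕ 0xDF = 0x04.
Blocks that differ from the original plaintext: P[2].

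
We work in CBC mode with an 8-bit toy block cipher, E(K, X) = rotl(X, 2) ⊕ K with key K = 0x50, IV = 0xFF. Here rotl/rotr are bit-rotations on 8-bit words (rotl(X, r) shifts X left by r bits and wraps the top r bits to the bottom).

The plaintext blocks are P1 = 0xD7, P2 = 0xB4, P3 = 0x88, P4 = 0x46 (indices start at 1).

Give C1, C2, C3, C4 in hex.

C1 = 0xF0, C2 = 0x41, C3 = 0x77, C4 = 0x94

CBC encryption: C_i = E(K, P_i ⊕ C_{i−1}), with C_{0} = IV.
C1: P1 ⊕ 0xFF = 0x28; E(K, 0x28) = 0xF0.
C2: P2 ⊕ 0xF0 = 0x44; E(K, 0x44) = 0x41.
C3: P3 ⊕ 0x41 = 0xC9; E(K, 0xC9) = 0x77.
C4: P4 ⊕ 0x77 = 0x31; E(K, 0x31) = 0x94.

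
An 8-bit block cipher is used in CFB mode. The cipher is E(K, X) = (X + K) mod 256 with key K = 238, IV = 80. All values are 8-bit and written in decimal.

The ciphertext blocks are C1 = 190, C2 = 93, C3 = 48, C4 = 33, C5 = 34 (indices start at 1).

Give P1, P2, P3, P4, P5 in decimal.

CFB decryption: P_i = C_i ⊕ E(K, C_{i−1}), with C_{0} = IV.
P1: E(K, 80) = 62; 190 ⊕ 62 = 128.
P2: E(K, 190) = 172; 93 ⊕ 172 = 241.
P3: E(K, 93) = 75; 48 ⊕ 75 = 123.
P4: E(K, 48) = 30; 33 ⊕ 30 = 63.
P5: E(K, 33) = 15; 34 ⊕ 15 = 45.

P1 = 128, P2 = 241, P3 = 123, P4 = 63, P5 = 45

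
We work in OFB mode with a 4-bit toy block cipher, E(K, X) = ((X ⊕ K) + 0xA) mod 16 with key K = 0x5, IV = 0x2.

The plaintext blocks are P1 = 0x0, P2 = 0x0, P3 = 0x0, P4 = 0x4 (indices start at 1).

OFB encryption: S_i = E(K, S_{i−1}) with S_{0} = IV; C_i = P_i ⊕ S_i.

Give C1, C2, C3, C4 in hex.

C1 = 0x1, C2 = 0xE, C3 = 0x5, C4 = 0xE

C1: S = E(K, 0x2) = 0x1; 0x0 ⊕ 0x1 = 0x1.
C2: S = E(K, 0x1) = 0xE; 0x0 ⊕ 0xE = 0xE.
C3: S = E(K, 0xE) = 0x5; 0x0 ⊕ 0x5 = 0x5.
C4: S = E(K, 0x5) = 0xA; 0x4 ⊕ 0xA = 0xE.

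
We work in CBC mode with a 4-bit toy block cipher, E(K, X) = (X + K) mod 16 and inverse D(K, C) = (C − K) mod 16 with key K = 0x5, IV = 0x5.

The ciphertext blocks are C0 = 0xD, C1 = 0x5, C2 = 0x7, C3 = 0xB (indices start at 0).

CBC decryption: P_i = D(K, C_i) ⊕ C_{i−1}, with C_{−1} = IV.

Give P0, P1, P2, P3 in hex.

P0 = 0xD, P1 = 0xD, P2 = 0x7, P3 = 0x1

P0: D(K, 0xD) = 0x8; 0x8 ⊕ 0x5 = 0xD.
P1: D(K, 0x5) = 0x0; 0x0 ⊕ 0xD = 0xD.
P2: D(K, 0x7) = 0x2; 0x2 ⊕ 0x5 = 0x7.
P3: D(K, 0xB) = 0x6; 0x6 ⊕ 0x7 = 0x1.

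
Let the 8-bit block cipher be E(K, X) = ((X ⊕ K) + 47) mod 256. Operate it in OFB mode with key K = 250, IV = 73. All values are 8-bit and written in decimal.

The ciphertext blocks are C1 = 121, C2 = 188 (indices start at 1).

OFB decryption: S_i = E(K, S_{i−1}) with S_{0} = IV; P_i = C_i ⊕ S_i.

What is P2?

P1: S = E(K, 73) = 226; 121 ⊕ 226 = 155.
P2: S = E(K, 226) = 71; 188 ⊕ 71 = 251.

P2 = 251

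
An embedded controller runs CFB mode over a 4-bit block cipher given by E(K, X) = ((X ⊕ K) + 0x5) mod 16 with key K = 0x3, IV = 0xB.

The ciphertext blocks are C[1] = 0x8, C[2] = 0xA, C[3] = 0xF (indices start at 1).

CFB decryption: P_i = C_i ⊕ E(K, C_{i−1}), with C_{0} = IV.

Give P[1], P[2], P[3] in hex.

P[1]: E(K, 0xB) = 0xD; 0x8 ⊕ 0xD = 0x5.
P[2]: E(K, 0x8) = 0x0; 0xA ⊕ 0x0 = 0xA.
P[3]: E(K, 0xA) = 0xE; 0xF ⊕ 0xE = 0x1.

P[1] = 0x5, P[2] = 0xA, P[3] = 0x1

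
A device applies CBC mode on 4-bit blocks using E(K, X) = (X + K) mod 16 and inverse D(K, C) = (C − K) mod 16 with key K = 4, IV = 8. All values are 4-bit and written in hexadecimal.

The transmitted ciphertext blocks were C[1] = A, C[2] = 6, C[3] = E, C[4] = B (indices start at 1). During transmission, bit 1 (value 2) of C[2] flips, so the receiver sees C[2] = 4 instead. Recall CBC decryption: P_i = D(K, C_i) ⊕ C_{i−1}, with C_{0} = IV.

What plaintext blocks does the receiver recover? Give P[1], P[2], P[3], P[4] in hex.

Only C[2] changed, to 4. In CBC, a change in C_i garbles P_i and flips the same bit in P_{i+1}. Decrypting the received ciphertext:
P[1]: D(K, A) = 6; 6 ⊕ 8 = E.
P[2]: D(K, 4) = 0; 0 ⊕ A = A.
P[3]: D(K, E) = A; A ⊕ 4 = E.
P[4]: D(K, B) = 7; 7 ⊕ E = 9.
Blocks that differ from the original plaintext: P[2], P[3].

P[1] = E, P[2] = A, P[3] = E, P[4] = 9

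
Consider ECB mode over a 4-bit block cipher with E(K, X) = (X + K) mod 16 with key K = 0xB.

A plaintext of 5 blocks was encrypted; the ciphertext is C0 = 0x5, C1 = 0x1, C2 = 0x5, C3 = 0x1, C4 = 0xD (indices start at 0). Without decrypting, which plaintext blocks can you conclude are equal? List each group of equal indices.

ECB encrypts each block independently with the same key, so equal ciphertext blocks imply equal plaintext blocks.
C0 = C2 = 0x5, so P0 = P2.
C1 = C3 = 0x1, so P1 = P3.

P0 = P2; P1 = P3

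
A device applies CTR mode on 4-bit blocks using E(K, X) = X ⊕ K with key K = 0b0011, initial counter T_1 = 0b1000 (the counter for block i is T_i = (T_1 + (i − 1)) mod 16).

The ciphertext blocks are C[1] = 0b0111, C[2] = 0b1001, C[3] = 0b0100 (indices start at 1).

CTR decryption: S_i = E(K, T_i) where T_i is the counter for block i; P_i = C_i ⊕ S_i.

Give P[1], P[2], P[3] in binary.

P[1] = 0b1100, P[2] = 0b0011, P[3] = 0b1101

P[1]: T = 0b1000, S = E(K, T) = 0b1011; 0b0111 ⊕ 0b1011 = 0b1100.
P[2]: T = 0b1001, S = E(K, T) = 0b1010; 0b1001 ⊕ 0b1010 = 0b0011.
P[3]: T = 0b1010, S = E(K, T) = 0b1001; 0b0100 ⊕ 0b1001 = 0b1101.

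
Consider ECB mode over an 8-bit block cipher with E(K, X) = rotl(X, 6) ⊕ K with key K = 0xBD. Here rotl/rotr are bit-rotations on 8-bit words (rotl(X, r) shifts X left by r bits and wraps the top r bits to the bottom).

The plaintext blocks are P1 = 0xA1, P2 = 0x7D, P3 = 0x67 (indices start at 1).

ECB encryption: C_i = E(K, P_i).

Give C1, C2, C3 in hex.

C1 = 0xD5, C2 = 0xE2, C3 = 0x64

C1: E(K, 0xA1) = 0xD5.
C2: E(K, 0x7D) = 0xE2.
C3: E(K, 0x67) = 0x64.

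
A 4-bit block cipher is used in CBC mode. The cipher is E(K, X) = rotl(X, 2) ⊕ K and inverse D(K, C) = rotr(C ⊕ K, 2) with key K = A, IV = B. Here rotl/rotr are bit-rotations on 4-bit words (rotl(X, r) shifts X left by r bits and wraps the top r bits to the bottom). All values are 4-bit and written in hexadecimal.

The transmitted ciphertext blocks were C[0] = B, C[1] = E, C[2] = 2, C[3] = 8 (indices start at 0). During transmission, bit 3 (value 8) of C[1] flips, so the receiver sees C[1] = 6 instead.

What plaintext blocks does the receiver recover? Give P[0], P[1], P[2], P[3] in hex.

P[0] = F, P[1] = 8, P[2] = 4, P[3] = A

CBC decryption: P_i = D(K, C_i) ⊕ C_{i−1}, with C_{−1} = IV.
Only C[1] changed, to 6. In CBC, a change in C_i garbles P_i and flips the same bit in P_{i+1}. Decrypting the received ciphertext:
P[0]: D(K, B) = 4; 4 ⊕ B = F.
P[1]: D(K, 6) = 3; 3 ⊕ B = 8.
P[2]: D(K, 2) = 2; 2 ⊕ 6 = 4.
P[3]: D(K, 8) = 8; 8 ⊕ 2 = A.
Blocks that differ from the original plaintext: P[1], P[2].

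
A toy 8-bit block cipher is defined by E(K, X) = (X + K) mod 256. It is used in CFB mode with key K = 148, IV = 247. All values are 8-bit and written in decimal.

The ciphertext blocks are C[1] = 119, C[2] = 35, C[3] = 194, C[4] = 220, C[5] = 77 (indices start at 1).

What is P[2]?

P[2] = 40

CFB decryption: P_i = C_i ⊕ E(K, C_{i−1}), with C_{0} = IV.
P[2]: E(K, 119) = 11; 35 ⊕ 11 = 40.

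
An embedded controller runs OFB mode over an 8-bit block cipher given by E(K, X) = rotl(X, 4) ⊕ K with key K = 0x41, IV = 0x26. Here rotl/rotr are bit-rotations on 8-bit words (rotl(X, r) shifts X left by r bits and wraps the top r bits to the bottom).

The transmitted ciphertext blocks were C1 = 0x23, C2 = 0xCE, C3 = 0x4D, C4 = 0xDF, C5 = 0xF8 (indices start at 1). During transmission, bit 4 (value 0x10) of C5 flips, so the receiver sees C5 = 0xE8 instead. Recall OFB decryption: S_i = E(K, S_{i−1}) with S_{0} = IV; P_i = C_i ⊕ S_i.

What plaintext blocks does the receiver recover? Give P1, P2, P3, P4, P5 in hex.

Only C5 changed, to 0xE8. In OFB, a change in C_i flips the same bit in P_i only; the keystream is unaffected. Decrypting the received ciphertext:
P1: S = E(K, 0x26) = 0x23; 0x23 ⊕ 0x23 = 0x00.
P2: S = E(K, 0x23) = 0x73; 0xCE ⊕ 0x73 = 0xBD.
P3: S = E(K, 0x73) = 0x76; 0x4D ⊕ 0x76 = 0x3B.
P4: S = E(K, 0x76) = 0x26; 0xDF ⊕ 0x26 = 0xF9.
P5: S = E(K, 0x26) = 0x23; 0xE8 ⊕ 0x23 = 0xCB.
Blocks that differ from the original plaintext: P5.

P1 = 0x00, P2 = 0xBD, P3 = 0x3B, P4 = 0xF9, P5 = 0xCB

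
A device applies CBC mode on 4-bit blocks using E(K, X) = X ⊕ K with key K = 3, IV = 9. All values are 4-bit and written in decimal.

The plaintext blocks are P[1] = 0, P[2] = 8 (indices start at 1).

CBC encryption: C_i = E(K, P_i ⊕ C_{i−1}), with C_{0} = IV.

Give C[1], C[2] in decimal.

C[1] = 10, C[2] = 1

C[1]: P[1] ⊕ 9 = 9; E(K, 9) = 10.
C[2]: P[2] ⊕ 10 = 2; E(K, 2) = 1.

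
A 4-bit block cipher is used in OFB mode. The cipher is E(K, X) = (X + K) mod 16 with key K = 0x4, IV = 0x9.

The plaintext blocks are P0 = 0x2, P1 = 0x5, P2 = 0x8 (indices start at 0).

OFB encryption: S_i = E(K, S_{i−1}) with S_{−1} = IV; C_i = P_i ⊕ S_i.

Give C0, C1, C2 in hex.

C0 = 0xF, C1 = 0x4, C2 = 0xD

C0: S = E(K, 0x9) = 0xD; 0x2 ⊕ 0xD = 0xF.
C1: S = E(K, 0xD) = 0x1; 0x5 ⊕ 0x1 = 0x4.
C2: S = E(K, 0x1) = 0x5; 0x8 ⊕ 0x5 = 0xD.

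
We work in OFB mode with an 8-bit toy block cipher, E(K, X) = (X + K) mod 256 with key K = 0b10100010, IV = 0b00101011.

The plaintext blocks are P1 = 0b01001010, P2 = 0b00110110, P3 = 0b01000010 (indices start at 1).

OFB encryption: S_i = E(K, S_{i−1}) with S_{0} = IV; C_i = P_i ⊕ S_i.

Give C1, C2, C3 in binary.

C1: S = E(K, 0b00101011) = 0b11001101; 0b01001010 ⊕ 0b11001101 = 0b10000111.
C2: S = E(K, 0b11001101) = 0b01101111; 0b00110110 ⊕ 0b01101111 = 0b01011001.
C3: S = E(K, 0b01101111) = 0b00010001; 0b01000010 ⊕ 0b00010001 = 0b01010011.

C1 = 0b10000111, C2 = 0b01011001, C3 = 0b01010011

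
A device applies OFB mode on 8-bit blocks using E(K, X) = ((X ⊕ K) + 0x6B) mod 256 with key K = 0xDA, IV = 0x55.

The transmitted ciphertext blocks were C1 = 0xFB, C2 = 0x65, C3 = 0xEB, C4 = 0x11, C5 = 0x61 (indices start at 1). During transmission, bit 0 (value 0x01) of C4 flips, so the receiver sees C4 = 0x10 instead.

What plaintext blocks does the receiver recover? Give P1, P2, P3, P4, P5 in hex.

OFB decryption: S_i = E(K, S_{i−1}) with S_{0} = IV; P_i = C_i ⊕ S_i.
Only C4 changed, to 0x10. In OFB, a change in C_i flips the same bit in P_i only; the keystream is unaffected. Decrypting the received ciphertext:
P1: S = E(K, 0x55) = 0xFA; 0xFB ⊕ 0xFA = 0x01.
P2: S = E(K, 0xFA) = 0x8B; 0x65 ⊕ 0x8B = 0xEE.
P3: S = E(K, 0x8B) = 0xBC; 0xEB ⊕ 0xBC = 0x57.
P4: S = E(K, 0xBC) = 0xD1; 0x10 ⊕ 0xD1 = 0xC1.
P5: S = E(K, 0xD1) = 0x76; 0x61 ⊕ 0x76 = 0x17.
Blocks that differ from the original plaintext: P4.

P1 = 0x01, P2 = 0xEE, P3 = 0x57, P4 = 0xC1, P5 = 0x17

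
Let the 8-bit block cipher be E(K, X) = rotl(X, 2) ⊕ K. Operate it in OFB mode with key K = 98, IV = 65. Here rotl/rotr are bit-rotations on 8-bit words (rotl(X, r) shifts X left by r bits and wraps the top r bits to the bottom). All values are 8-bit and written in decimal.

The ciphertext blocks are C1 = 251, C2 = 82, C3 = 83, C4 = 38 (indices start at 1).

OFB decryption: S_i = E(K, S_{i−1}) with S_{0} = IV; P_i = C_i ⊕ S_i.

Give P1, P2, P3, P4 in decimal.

P1: S = E(K, 65) = 103; 251 ⊕ 103 = 156.
P2: S = E(K, 103) = 255; 82 ⊕ 255 = 173.
P3: S = E(K, 255) = 157; 83 ⊕ 157 = 206.
P4: S = E(K, 157) = 20; 38 ⊕ 20 = 50.

P1 = 156, P2 = 173, P3 = 206, P4 = 50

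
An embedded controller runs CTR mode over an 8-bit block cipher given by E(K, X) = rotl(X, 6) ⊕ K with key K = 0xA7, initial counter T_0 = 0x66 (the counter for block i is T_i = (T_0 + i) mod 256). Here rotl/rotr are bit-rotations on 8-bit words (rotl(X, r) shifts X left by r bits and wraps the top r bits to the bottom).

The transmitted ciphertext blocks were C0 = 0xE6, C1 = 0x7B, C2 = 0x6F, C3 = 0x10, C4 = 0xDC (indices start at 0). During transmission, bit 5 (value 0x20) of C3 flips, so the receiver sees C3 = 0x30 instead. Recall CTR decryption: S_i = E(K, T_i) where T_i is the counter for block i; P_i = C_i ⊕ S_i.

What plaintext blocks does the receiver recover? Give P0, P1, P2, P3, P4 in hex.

Only C3 changed, to 0x30. In CTR, a change in C_i flips the same bit in P_i only; the keystream is unaffected. Decrypting the received ciphertext:
P0: T = 0x66, S = E(K, T) = 0x3E; 0xE6 ⊕ 0x3E = 0xD8.
P1: T = 0x67, S = E(K, T) = 0x7E; 0x7B ⊕ 0x7E = 0x05.
P2: T = 0x68, S = E(K, T) = 0xBD; 0x6F ⊕ 0xBD = 0xD2.
P3: T = 0x69, S = E(K, T) = 0xFD; 0x30 ⊕ 0xFD = 0xCD.
P4: T = 0x6A, S = E(K, T) = 0x3D; 0xDC ⊕ 0x3D = 0xE1.
Blocks that differ from the original plaintext: P3.

P0 = 0xD8, P1 = 0x05, P2 = 0xD2, P3 = 0xCD, P4 = 0xE1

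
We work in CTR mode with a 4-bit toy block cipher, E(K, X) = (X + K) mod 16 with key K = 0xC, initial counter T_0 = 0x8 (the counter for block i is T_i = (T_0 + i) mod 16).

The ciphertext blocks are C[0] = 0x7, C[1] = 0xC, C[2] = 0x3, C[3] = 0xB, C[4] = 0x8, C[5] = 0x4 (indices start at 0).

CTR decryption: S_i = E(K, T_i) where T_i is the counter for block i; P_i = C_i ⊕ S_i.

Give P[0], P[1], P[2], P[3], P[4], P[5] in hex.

P[0]: T = 0x8, S = E(K, T) = 0x4; 0x7 ⊕ 0x4 = 0x3.
P[1]: T = 0x9, S = E(K, T) = 0x5; 0xC ⊕ 0x5 = 0x9.
P[2]: T = 0xA, S = E(K, T) = 0x6; 0x3 ⊕ 0x6 = 0x5.
P[3]: T = 0xB, S = E(K, T) = 0x7; 0xB ⊕ 0x7 = 0xC.
P[4]: T = 0xC, S = E(K, T) = 0x8; 0x8 ⊕ 0x8 = 0x0.
P[5]: T = 0xD, S = E(K, T) = 0x9; 0x4 ⊕ 0x9 = 0xD.

P[0] = 0x3, P[1] = 0x9, P[2] = 0x5, P[3] = 0xC, P[4] = 0x0, P[5] = 0xD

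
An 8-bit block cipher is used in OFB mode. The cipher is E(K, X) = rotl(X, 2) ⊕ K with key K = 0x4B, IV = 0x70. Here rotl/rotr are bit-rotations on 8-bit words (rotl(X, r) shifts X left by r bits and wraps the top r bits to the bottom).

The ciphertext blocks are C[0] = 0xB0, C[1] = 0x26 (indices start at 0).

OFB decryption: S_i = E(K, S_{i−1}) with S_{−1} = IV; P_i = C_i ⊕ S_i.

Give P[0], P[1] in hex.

P[0]: S = E(K, 0x70) = 0x8A; 0xB0 ⊕ 0x8A = 0x3A.
P[1]: S = E(K, 0x8A) = 0x61; 0x26 ⊕ 0x61 = 0x47.

P[0] = 0x3A, P[1] = 0x47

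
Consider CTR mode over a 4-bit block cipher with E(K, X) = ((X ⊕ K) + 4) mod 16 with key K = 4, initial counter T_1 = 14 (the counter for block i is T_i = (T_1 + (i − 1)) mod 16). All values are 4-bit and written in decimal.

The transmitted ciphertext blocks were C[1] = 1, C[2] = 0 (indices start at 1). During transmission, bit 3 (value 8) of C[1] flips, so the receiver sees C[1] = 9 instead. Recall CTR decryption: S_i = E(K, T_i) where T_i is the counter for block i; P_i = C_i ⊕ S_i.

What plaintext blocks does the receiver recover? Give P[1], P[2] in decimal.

Only C[1] changed, to 9. In CTR, a change in C_i flips the same bit in P_i only; the keystream is unaffected. Decrypting the received ciphertext:
P[1]: T = 14, S = E(K, T) = 14; 9 ⊕ 14 = 7.
P[2]: T = 15, S = E(K, T) = 15; 0 ⊕ 15 = 15.
Blocks that differ from the original plaintext: P[1].

P[1] = 7, P[2] = 15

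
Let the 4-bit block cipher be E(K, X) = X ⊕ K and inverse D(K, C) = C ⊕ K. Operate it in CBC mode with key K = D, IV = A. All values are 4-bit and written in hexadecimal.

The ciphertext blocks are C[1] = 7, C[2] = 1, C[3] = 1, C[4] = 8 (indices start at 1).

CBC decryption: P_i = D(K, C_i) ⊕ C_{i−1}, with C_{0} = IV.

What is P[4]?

P[4]: D(K, 8) = 5; 5 ⊕ 1 = 4.

P[4] = 4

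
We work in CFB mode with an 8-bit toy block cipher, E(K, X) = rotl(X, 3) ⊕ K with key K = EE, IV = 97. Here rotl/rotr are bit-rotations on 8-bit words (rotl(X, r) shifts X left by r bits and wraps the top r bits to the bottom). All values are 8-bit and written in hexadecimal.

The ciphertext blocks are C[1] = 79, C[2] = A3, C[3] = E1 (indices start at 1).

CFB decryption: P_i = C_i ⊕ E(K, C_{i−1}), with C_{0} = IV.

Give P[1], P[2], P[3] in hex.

P[1] = 2B, P[2] = 86, P[3] = 12

P[1]: E(K, 97) = 52; 79 ⊕ 52 = 2B.
P[2]: E(K, 79) = 25; A3 ⊕ 25 = 86.
P[3]: E(K, A3) = F3; E1 ⊕ F3 = 12.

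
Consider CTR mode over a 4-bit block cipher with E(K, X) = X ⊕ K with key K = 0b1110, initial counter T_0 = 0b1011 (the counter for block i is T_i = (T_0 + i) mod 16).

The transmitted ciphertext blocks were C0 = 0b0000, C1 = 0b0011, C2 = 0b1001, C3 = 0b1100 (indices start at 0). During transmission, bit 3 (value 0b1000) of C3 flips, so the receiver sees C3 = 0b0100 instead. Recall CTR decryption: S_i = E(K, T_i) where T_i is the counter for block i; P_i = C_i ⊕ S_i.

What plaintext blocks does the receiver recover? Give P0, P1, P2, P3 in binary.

Only C3 changed, to 0b0100. In CTR, a change in C_i flips the same bit in P_i only; the keystream is unaffected. Decrypting the received ciphertext:
P0: T = 0b1011, S = E(K, T) = 0b0101; 0b0000 ⊕ 0b0101 = 0b0101.
P1: T = 0b1100, S = E(K, T) = 0b0010; 0b0011 ⊕ 0b0010 = 0b0001.
P2: T = 0b1101, S = E(K, T) = 0b0011; 0b1001 ⊕ 0b0011 = 0b1010.
P3: T = 0b1110, S = E(K, T) = 0b0000; 0b0100 ⊕ 0b0000 = 0b0100.
Blocks that differ from the original plaintext: P3.

P0 = 0b0101, P1 = 0b0001, P2 = 0b1010, P3 = 0b0100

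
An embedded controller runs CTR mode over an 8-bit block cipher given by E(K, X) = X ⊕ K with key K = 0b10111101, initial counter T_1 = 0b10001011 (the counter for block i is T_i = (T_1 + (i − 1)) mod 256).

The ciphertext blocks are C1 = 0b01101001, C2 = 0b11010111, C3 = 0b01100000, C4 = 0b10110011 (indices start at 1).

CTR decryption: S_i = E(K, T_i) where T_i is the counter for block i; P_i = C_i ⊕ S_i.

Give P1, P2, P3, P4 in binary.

P1: T = 0b10001011, S = E(K, T) = 0b00110110; 0b01101001 ⊕ 0b00110110 = 0b01011111.
P2: T = 0b10001100, S = E(K, T) = 0b00110001; 0b11010111 ⊕ 0b00110001 = 0b11100110.
P3: T = 0b10001101, S = E(K, T) = 0b00110000; 0b01100000 ⊕ 0b00110000 = 0b01010000.
P4: T = 0b10001110, S = E(K, T) = 0b00110011; 0b10110011 ⊕ 0b00110011 = 0b10000000.

P1 = 0b01011111, P2 = 0b11100110, P3 = 0b01010000, P4 = 0b10000000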